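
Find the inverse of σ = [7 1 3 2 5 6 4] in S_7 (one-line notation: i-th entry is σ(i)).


To find σ⁻¹, swap domain and range:
σ(1) = 7 → σ⁻¹(7) = 1
σ(2) = 1 → σ⁻¹(1) = 2
σ(3) = 3 → σ⁻¹(3) = 3
σ(4) = 2 → σ⁻¹(2) = 4
σ(5) = 5 → σ⁻¹(5) = 5
σ(6) = 6 → σ⁻¹(6) = 6
σ(7) = 4 → σ⁻¹(4) = 7

σ⁻¹ = [2 4 3 7 5 6 1]


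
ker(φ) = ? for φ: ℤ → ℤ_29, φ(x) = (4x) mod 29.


Kernel = preimage of identity
ker(φ) = {x ∈ ℤ : 4x ≡ 0 (mod 29)}. gcd(4,29) = 1, so 4x ≡ 0 (mod 29) ⟺ x ≡ 0 (mod 29/1 = 29). Hence ker(φ) = 29ℤ

ker(φ) = 29ℤ


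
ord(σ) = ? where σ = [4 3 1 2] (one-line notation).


Cycle decomposition: (1 4 2 3)
Cycle lengths: 4
Order = lcm(4) = 4

ord(σ) = 4


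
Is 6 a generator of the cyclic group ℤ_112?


g generates ℤ_n iff gcd(g, n) = 1
gcd(6, 112) = 2
Since gcd = 2 ≠ 1, ⟨6⟩ has order 56 < 112, so 6 is not a generator.

No, 6 does not generate ℤ_112


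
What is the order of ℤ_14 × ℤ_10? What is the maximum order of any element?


|ℤ_14 × ℤ_10| = 14 × 10 = 140
Max element order = lcm(14,10) = 70
Cyclic? No (gcd=2)

|ℤ_14×ℤ_10| = 140, max element order = 70


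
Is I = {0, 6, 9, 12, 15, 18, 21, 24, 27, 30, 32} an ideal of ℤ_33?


Check ideal conditions for I = {0, 6, 9, 12, 15, 18, 21, 24, 27, 30, 32} in ℤ_33:
(1) I is an additive subgroup? No
(2) For r ∈ ℤ_33 and a ∈ I: r·a ∈ I? No  [counterexample: r=2, a=18, r·a mod 33 = 3 ∉ I]

No, I is not an ideal of ℤ_33


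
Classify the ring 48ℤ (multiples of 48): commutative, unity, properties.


48ℤ is a commutative ring under +,× but has no multiplicative identity (1 ∉ 48ℤ); it has no zero divisors, but without unity it is not an integral domain
Commutative: Yes
Integral domain: No
Has unity: No

48ℤ (multiples of 48): Commutative=Yes, Unity=No


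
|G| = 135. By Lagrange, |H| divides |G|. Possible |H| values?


Lagrange's theorem: |H| divides |G|
|G| = 135
Divisors of 135: 1, 3, 5, 9, 15, 27, 45, 135

Possible subgroup orders: {1, 3, 5, 9, 15, 27, 45, 135}


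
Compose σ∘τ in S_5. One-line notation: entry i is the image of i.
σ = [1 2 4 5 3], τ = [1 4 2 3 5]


σ∘τ: apply τ first, then σ
1 →τ 1 →σ 1
2 →τ 4 →σ 5
3 →τ 2 →σ 2
4 →τ 3 →σ 4
5 →τ 5 →σ 3

σ∘τ = [1 5 2 4 3]


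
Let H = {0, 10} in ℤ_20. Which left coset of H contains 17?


17 + H = {17 + h (mod 20) : h ∈ H}
17+0=17, 17+10=7
17 + H = {7, 17} = 7 + H

17 + H = {7, 17}


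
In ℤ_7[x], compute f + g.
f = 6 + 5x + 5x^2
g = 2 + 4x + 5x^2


Add coefficients mod 7:
x^0: 6 + 2 = 1 (mod 7)
x^1: 5 + 4 = 2 (mod 7)
x^2: 5 + 5 = 3 (mod 7)
Result: 1 + 2x + 3x^2

f + g = 1 + 2x + 3x^2


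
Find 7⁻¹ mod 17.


Use the extended Euclidean algorithm to write 1 = 7·s + 17·t; then s mod 17 is the inverse.
Euclidean algorithm:
  7 = 0·17 + 7
  17 = 2·7 + 3
  7 = 2·3 + 1
  3 = 3·1 + 0
gcd(7,17) = 1
Back-substitution gives: 7·(5) + 17·(-2) = 1
So 7⁻¹ ≡ 5 ≡ 5 (mod 17)
Check: 7 × 5 = 35 ≡ 1 (mod 17) ✓

7⁻¹ ≡ 5 (mod 17)


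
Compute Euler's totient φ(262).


Factor n: 262 = 2 × 131
φ(n) = n · ∏(1 - 1/p) over distinct primes p | n
φ(262) = 262 · (1 - 1/2) · (1 - 1/131) = 130

φ(262) = 130


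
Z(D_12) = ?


Z(G) = {g ∈ G | gx = xg for all x ∈ G}
For even n, Z(D_n) = {e, r^(n/2)}: the 180° rotation r^6 commutes with every reflection and rotation

Z(D_12) = {e, r^6}


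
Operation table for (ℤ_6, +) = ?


Elements: {0, 1, 2, 3, 4, 5}
Operation: addition mod 6
Entry (a, b) = (a + b) mod 6

Cayley table:
  | 0 | 1 | 2 | 3 | 4 | 5
0 | 0 | 1 | 2 | 3 | 4 | 5
1 | 1 | 2 | 3 | 4 | 5 | 0
2 | 2 | 3 | 4 | 5 | 0 | 1
3 | 3 | 4 | 5 | 0 | 1 | 2
4 | 4 | 5 | 0 | 1 | 2 | 3
5 | 5 | 0 | 1 | 2 | 3 | 4


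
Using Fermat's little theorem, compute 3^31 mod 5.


Fermat's little theorem: if p is prime and gcd(a,p)=1, then a^(p-1) ≡ 1 (mod p)
p = 5 is prime, gcd(3,5) = 1
Reduce exponent: 31 mod 4 = 3
So 3^31 ≡ 3^3 (mod 5)
3^3 mod 5 = 2

3^31 ≡ 2 (mod 5)


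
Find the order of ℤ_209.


ℤ_n has n elements.

|ℤ_209| = 209


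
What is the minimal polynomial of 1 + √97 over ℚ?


Let α = 1 + √97. Then α - 1 = √97, so (α - 1)² = 97, giving α² - 2α - 96 = 0. Degree 2 and α ∉ ℚ, so this is the minimal polynomial.

Minimal polynomial: x² - 2x - 96


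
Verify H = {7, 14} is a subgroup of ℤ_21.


Subgroup test for H = {7, 14} in (ℤ_21, +):
(1) 0 ∈ H? No
(2) Closure: for all a,b ∈ H, (a+b) mod 21 ∈ H? No  [counterexample: 7 + 14 = 0 ∉ H]
(3) Inverses: for all a ∈ H, -a mod 21 ∈ H? Yes

No, H is not a subgroup of ℤ_21


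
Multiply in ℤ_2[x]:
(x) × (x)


Expand and collect like terms; reduce coefficients mod 2:
x^0: 0·0 = 0 ≡ 0 (mod 2)
x^1: 0·1 + 1·0 = 0 ≡ 0 (mod 2)
x^2: 1·1 = 1 ≡ 1 (mod 2)
Result: x^2

f · g = x^2


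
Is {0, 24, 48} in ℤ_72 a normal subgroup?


H = {0, 24, 48} in ℤ_72
ℤ_72 is abelian; every subgroup of an abelian group is normal

Yes, normal subgroup


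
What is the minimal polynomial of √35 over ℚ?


√35 satisfies x² - 35 = 0, irreducible over ℚ since 35 is squarefree

Minimal polynomial: x² - 35


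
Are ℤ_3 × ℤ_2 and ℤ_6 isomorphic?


Comparing ℤ_3 × ℤ_2 and ℤ_6:
gcd(3,2) = 1, so ℤ_3 × ℤ_2 ≅ ℤ_6 (CRT)

Yes, ℤ_3 × ℤ_2 ≅ ℤ_6


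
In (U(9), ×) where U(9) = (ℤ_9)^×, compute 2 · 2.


Operation: multiplication mod 9
2 · 2 = (a × b) mod 9 with a = 2, b = 2

2 · 2 = 4


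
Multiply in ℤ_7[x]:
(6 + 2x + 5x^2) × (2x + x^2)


Expand and collect like terms; reduce coefficients mod 7:
x^0: 6·0 = 0 ≡ 0 (mod 7)
x^1: 6·2 + 2·0 = 12 ≡ 5 (mod 7)
x^2: 6·1 + 2·2 + 5·0 = 10 ≡ 3 (mod 7)
x^3: 2·1 + 5·2 = 12 ≡ 5 (mod 7)
x^4: 5·1 = 5 ≡ 5 (mod 7)
Result: 5x + 3x^2 + 5x^3 + 5x^4

f · g = 5x + 3x^2 + 5x^3 + 5x^4


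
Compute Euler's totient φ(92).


Factor n: 92 = 2^2 × 23
φ(n) = n · ∏(1 - 1/p) over distinct primes p | n
φ(92) = 92 · (1 - 1/2) · (1 - 1/23) = 44

φ(92) = 44


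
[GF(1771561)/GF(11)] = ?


GF(1771561) = GF(11^6), so the extension degree is 6

[GF(1771561)/GF(11)] = 6


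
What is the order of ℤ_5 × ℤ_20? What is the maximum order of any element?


|ℤ_5 × ℤ_20| = 5 × 20 = 100
Max element order = lcm(5,20) = 20
Cyclic? No (gcd=5)

|ℤ_5×ℤ_20| = 100, max element order = 20


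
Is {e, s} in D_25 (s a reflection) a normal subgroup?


H = {e, s} in D_25 (s a reflection)
r·s·r⁻¹ = sr⁻² ≠ s for n ≥ 3, so {e, s} is not closed under conjugation

No, not a normal subgroup


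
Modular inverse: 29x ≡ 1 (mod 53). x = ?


Use the extended Euclidean algorithm to write 1 = 29·s + 53·t; then s mod 53 is the inverse.
Euclidean algorithm:
  29 = 0·53 + 29
  53 = 1·29 + 24
  29 = 1·24 + 5
  24 = 4·5 + 4
  5 = 1·4 + 1
  4 = 4·1 + 0
gcd(29,53) = 1
Back-substitution gives: 29·(11) + 53·(-6) = 1
So 29⁻¹ ≡ 11 ≡ 11 (mod 53)
Check: 29 × 11 = 319 ≡ 1 (mod 53) ✓

29⁻¹ ≡ 11 (mod 53)


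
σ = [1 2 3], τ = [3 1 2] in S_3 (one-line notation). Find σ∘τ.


σ∘τ: apply τ first, then σ
1 →τ 3 →σ 3
2 →τ 1 →σ 1
3 →τ 2 →σ 2

σ∘τ = [3 1 2]


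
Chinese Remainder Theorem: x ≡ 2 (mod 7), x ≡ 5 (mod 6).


m₁ = 7, m₂ = 6, gcd = 1, so CRT applies. M = m₁·m₂ = 42
Let M₁ = M/m₁ = 6, M₂ = M/m₂ = 7
Find y₁ ≡ M₁⁻¹ (mod m₁): 6⁻¹ ≡ 6 (mod 7)
Find y₂ ≡ M₂⁻¹ (mod m₂): 7⁻¹ ≡ 1 (mod 6)
x = a₁·M₁·y₁ + a₂·M₂·y₂ = 2·6·6 + 5·7·1 = 107
Reduce mod 42: x ≡ 23
Check: 23 mod 7 = 2 ✓, 23 mod 6 = 5 ✓

x ≡ 23 (mod 42)


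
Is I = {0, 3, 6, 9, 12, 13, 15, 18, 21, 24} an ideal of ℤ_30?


Check ideal conditions for I = {0, 3, 6, 9, 12, 13, 15, 18, 21, 24} in ℤ_30:
(1) I is an additive subgroup? No
(2) For r ∈ ℤ_30 and a ∈ I: r·a ∈ I? No  [counterexample: r=2, a=13, r·a mod 30 = 26 ∉ I]

No, I is not an ideal of ℤ_30


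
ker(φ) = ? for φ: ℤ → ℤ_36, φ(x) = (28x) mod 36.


Kernel = preimage of identity
ker(φ) = {x ∈ ℤ : 28x ≡ 0 (mod 36)}. gcd(28,36) = 4, so 28x ≡ 0 (mod 36) ⟺ x ≡ 0 (mod 36/4 = 9). Hence ker(φ) = 9ℤ

ker(φ) = 9ℤ


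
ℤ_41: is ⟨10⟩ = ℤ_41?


g generates ℤ_n iff gcd(g, n) = 1
gcd(10, 41) = 1
Since gcd = 1, 10 is a generator.

Yes, 10 generates ℤ_41


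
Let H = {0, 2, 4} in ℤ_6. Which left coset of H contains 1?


1 + H = {1 + h (mod 6) : h ∈ H}
1+0=1, 1+2=3, 1+4=5

1 + H = {1, 3, 5}


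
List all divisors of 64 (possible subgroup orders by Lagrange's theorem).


Lagrange's theorem: |H| divides |G|
|G| = 64
Divisors of 64: 1, 2, 4, 8, 16, 32, 64

Possible subgroup orders: {1, 2, 4, 8, 16, 32, 64}


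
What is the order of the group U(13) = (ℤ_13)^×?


U(n) is the group of units mod n; |U(n)| = φ(n)
|U(13)| = φ(13) = 12

|U(13) = (ℤ_13)^×| = 12


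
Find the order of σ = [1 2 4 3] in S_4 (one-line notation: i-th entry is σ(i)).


Cycle decomposition: (3 4)
Cycle lengths: 2
Order = lcm(2) = 2

ord(σ) = 2


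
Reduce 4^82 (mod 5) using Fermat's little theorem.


Fermat's little theorem: if p is prime and gcd(a,p)=1, then a^(p-1) ≡ 1 (mod p)
p = 5 is prime, gcd(4,5) = 1
Reduce exponent: 82 mod 4 = 2
So 4^82 ≡ 4^2 (mod 5)
4^2 mod 5 = 1

4^82 ≡ 1 (mod 5)


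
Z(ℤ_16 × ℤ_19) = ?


Z(G) = {g ∈ G | gx = xg for all x ∈ G}
Direct product of abelian groups is abelian, so Z(G) = G

Z(ℤ_16 × ℤ_19) = ℤ_16 × ℤ_19


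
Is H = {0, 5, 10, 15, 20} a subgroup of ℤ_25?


Subgroup test for H = {0, 5, 10, 15, 20} in (ℤ_25, +):
(1) 0 ∈ H? Yes
(2) Closure: for all a,b ∈ H, (a+b) mod 25 ∈ H? Yes
(3) Inverses: for all a ∈ H, -a mod 25 ∈ H? Yes

Yes, H is a subgroup of ℤ_25


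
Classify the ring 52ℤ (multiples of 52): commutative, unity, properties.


52ℤ is a commutative ring under +,× but has no multiplicative identity (1 ∉ 52ℤ); it has no zero divisors, but without unity it is not an integral domain
Commutative: Yes
Integral domain: No
Has unity: No

52ℤ (multiples of 52): Commutative=Yes, Unity=No


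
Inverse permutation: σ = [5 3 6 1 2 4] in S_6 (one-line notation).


To find σ⁻¹, swap domain and range:
σ(1) = 5 → σ⁻¹(5) = 1
σ(2) = 3 → σ⁻¹(3) = 2
σ(3) = 6 → σ⁻¹(6) = 3
σ(4) = 1 → σ⁻¹(1) = 4
σ(5) = 2 → σ⁻¹(2) = 5
σ(6) = 4 → σ⁻¹(4) = 6

σ⁻¹ = [4 5 2 6 1 3]


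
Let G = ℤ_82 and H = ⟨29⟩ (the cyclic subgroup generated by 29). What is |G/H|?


|⟨29⟩| = n / gcd(29, 82) = 82 / 1 = 82
H is normal (ℤ_82 is abelian).
|G/H| = |G| / |H| = 82 / 82 = 1

|G/H| = 1


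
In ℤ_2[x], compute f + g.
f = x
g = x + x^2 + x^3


Add coefficients mod 2:
x^0: 0 + 0 = 0 (mod 2)
x^1: 1 + 1 = 0 (mod 2)
x^2: 0 + 1 = 1 (mod 2)
x^3: 0 + 1 = 1 (mod 2)
Result: x^2 + x^3

f + g = x^2 + x^3


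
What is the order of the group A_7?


|A_n| = n!/2 (even permutations)
|A_7| = 7!/2 = 5040/2 = 2520

|A_7| = 2520


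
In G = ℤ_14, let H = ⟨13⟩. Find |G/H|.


|⟨13⟩| = n / gcd(13, 14) = 14 / 1 = 14
H is normal (ℤ_14 is abelian).
|G/H| = |G| / |H| = 14 / 14 = 1

|G/H| = 1


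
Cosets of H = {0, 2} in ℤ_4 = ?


H = {0, 2}, |H| = 2
Number of cosets = |G|/|H| = 4/2 = 2
0 + H = {0, 2}
1 + H = {1, 3}

Cosets: 0+H={0,2}; 1+H={1,3}


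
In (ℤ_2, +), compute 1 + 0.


Operation: addition mod 2
1 + 0 = (a + b) mod 2 with a = 1, b = 0

1 + 0 = 1


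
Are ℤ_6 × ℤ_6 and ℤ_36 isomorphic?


Comparing ℤ_6 × ℤ_6 and ℤ_36:
gcd(6,6) = 6 ≠ 1. Max element order in ℤ_6×ℤ_6 is lcm(6,6) = 6 < 36, so it has no element of order 36

No, ℤ_6 × ℤ_6 ≇ ℤ_36


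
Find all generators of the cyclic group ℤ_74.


g generates ℤ_n iff gcd(g,n) = 1
Prime factors of 74: 2, 37
Generators are g ∈ {1,...,73} not divisible by any of these primes.
Generators: {1, 3, 5, 7, 9, 11, 13, 15, 17, 19, 21, 23, 25, 27, 29, 31, 33, 35, 39, 41, 43, 45, 47, 49, 51, 53, 55, 57, 59, 61, 63, 65, 67, 69, 71, 73}
Number of generators = φ(74) = 36

Generators of ℤ_74 = {1, 3, 5, 7, 9, 11, 13, 15, 17, 19, 21, 23, 25, 27, 29, 31, 33, 35, 39, 41, 43, 45, 47, 49, 51, 53, 55, 57, 59, 61, 63, 65, 67, 69, 71, 73}


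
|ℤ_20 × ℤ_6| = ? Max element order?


|ℤ_20 × ℤ_6| = 20 × 6 = 120
Max element order = lcm(20,6) = 60
Cyclic? No (gcd=2)

|ℤ_20×ℤ_6| = 120, max element order = 60


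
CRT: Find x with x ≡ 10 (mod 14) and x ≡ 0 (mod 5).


m₁ = 14, m₂ = 5, gcd = 1, so CRT applies. M = m₁·m₂ = 70
Let M₁ = M/m₁ = 5, M₂ = M/m₂ = 14
Find y₁ ≡ M₁⁻¹ (mod m₁): 5⁻¹ ≡ 3 (mod 14)
Find y₂ ≡ M₂⁻¹ (mod m₂): 14⁻¹ ≡ 4 (mod 5)
x = a₁·M₁·y₁ + a₂·M₂·y₂ = 10·5·3 + 0·14·4 = 150
Reduce mod 70: x ≡ 10
Check: 10 mod 14 = 10 ✓, 10 mod 5 = 0 ✓

x ≡ 10 (mod 70)


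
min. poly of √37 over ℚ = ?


√37 satisfies x² - 37 = 0, irreducible over ℚ since 37 is squarefree

Minimal polynomial: x² - 37


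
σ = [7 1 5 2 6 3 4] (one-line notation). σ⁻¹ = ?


To find σ⁻¹, swap domain and range:
σ(1) = 7 → σ⁻¹(7) = 1
σ(2) = 1 → σ⁻¹(1) = 2
σ(3) = 5 → σ⁻¹(5) = 3
σ(4) = 2 → σ⁻¹(2) = 4
σ(5) = 6 → σ⁻¹(6) = 5
σ(6) = 3 → σ⁻¹(3) = 6
σ(7) = 4 → σ⁻¹(4) = 7

σ⁻¹ = [2 4 6 7 3 5 1]


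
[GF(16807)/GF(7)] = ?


GF(16807) = GF(7^5), so the extension degree is 5

[GF(16807)/GF(7)] = 5


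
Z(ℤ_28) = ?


Z(G) = {g ∈ G | gx = xg for all x ∈ G}
ℤ_28 is abelian, so Z(G) = G

Z(ℤ_28) = ℤ_28


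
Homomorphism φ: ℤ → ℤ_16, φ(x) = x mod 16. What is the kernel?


Kernel = preimage of identity
ker(φ) = {x ∈ ℤ : x ≡ 0 (mod 16)} = 16ℤ = {0, ±16, ±32, ...}

ker(φ) = 16ℤ


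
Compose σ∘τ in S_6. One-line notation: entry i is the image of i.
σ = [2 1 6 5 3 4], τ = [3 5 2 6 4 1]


σ∘τ: apply τ first, then σ
1 →τ 3 →σ 6
2 →τ 5 →σ 3
3 →τ 2 →σ 1
4 →τ 6 →σ 4
5 →τ 4 →σ 5
6 →τ 1 →σ 2

σ∘τ = [6 3 1 4 5 2]


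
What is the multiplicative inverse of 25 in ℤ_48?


Use the extended Euclidean algorithm to write 1 = 25·s + 48·t; then s mod 48 is the inverse.
Euclidean algorithm:
  25 = 0·48 + 25
  48 = 1·25 + 23
  25 = 1·23 + 2
  23 = 11·2 + 1
  2 = 2·1 + 0
gcd(25,48) = 1
Back-substitution gives: 25·(-23) + 48·(12) = 1
So 25⁻¹ ≡ -23 ≡ 25 (mod 48)
Check: 25 × 25 = 625 ≡ 1 (mod 48) ✓

25⁻¹ ≡ 25 (mod 48)


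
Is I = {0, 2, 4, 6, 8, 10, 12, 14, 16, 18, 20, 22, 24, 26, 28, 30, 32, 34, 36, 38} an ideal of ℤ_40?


Check ideal conditions for I = {0, 2, 4, 6, 8, 10, 12, 14, 16, 18, 20, 22, 24, 26, 28, 30, 32, 34, 36, 38} in ℤ_40:
(1) I is an additive subgroup? Yes
(2) For r ∈ ℤ_40 and a ∈ I: r·a ∈ I? Yes

Yes, I is an ideal of ℤ_40


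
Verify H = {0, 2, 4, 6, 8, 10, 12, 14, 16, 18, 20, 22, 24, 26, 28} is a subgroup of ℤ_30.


Subgroup test for H = {0, 2, 4, 6, 8, 10, 12, 14, 16, 18, 20, 22, 24, 26, 28} in (ℤ_30, +):
(1) 0 ∈ H? Yes
(2) Closure: for all a,b ∈ H, (a+b) mod 30 ∈ H? Yes
(3) Inverses: for all a ∈ H, -a mod 30 ∈ H? Yes

Yes, H is a subgroup of ℤ_30


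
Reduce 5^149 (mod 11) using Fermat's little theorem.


Fermat's little theorem: if p is prime and gcd(a,p)=1, then a^(p-1) ≡ 1 (mod p)
p = 11 is prime, gcd(5,11) = 1
Reduce exponent: 149 mod 10 = 9
So 5^149 ≡ 5^9 (mod 11)
5^9 mod 11 = 9

5^149 ≡ 9 (mod 11)


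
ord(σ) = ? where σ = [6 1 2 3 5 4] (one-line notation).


Cycle decomposition: (1 6 4 3 2)
Cycle lengths: 5
Order = lcm(5) = 5

ord(σ) = 5


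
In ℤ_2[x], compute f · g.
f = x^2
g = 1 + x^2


Expand and collect like terms; reduce coefficients mod 2:
x^0: 0·1 = 0 ≡ 0 (mod 2)
x^1: 0·0 + 0·1 = 0 ≡ 0 (mod 2)
x^2: 0·1 + 0·0 + 1·1 = 1 ≡ 1 (mod 2)
x^3: 0·1 + 1·0 = 0 ≡ 0 (mod 2)
x^4: 1·1 = 1 ≡ 1 (mod 2)
Result: x^2 + x^4

f · g = x^2 + x^4


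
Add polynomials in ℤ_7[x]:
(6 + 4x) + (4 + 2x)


Add coefficients mod 7:
x^0: 6 + 4 = 3 (mod 7)
x^1: 4 + 2 = 6 (mod 7)
Result: 3 + 6x

f + g = 3 + 6x


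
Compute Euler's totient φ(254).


Factor n: 254 = 2 × 127
φ(n) = n · ∏(1 - 1/p) over distinct primes p | n
φ(254) = 254 · (1 - 1/2) · (1 - 1/127) = 126

φ(254) = 126


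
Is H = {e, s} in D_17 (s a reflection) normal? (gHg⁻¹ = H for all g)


H = {e, s} in D_17 (s a reflection)
r·s·r⁻¹ = sr⁻² ≠ s for n ≥ 3, so {e, s} is not closed under conjugation

No, not a normal subgroup


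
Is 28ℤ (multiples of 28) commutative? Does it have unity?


28ℤ is a commutative ring under +,× but has no multiplicative identity (1 ∉ 28ℤ); it has no zero divisors, but without unity it is not an integral domain
Commutative: Yes
Integral domain: No
Has unity: No

28ℤ (multiples of 28): Commutative=Yes, Unity=No


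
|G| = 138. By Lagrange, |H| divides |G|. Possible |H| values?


Lagrange's theorem: |H| divides |G|
|G| = 138
Divisors of 138: 1, 2, 3, 6, 23, 46, 69, 138

Possible subgroup orders: {1, 2, 3, 6, 23, 46, 69, 138}


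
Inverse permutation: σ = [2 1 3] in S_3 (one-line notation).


To find σ⁻¹, swap domain and range:
σ(1) = 2 → σ⁻¹(2) = 1
σ(2) = 1 → σ⁻¹(1) = 2
σ(3) = 3 → σ⁻¹(3) = 3

σ⁻¹ = [2 1 3]


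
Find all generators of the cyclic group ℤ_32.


g generates ℤ_n iff gcd(g,n) = 1
Prime factors of 32: 2
Generators are g ∈ {1,...,31} not divisible by any of these primes.
Generators: {1, 3, 5, 7, 9, 11, 13, 15, 17, 19, 21, 23, 25, 27, 29, 31}
Number of generators = φ(32) = 16

Generators of ℤ_32 = {1, 3, 5, 7, 9, 11, 13, 15, 17, 19, 21, 23, 25, 27, 29, 31}


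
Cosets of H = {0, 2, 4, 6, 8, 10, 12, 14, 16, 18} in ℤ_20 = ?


H = {0, 2, 4, 6, 8, 10, 12, 14, 16, 18}, |H| = 10
Number of cosets = |G|/|H| = 20/10 = 2
0 + H = {0, 2, 4, 6, 8, 10, 12, 14, 16, 18}
1 + H = {1, 3, 5, 7, 9, 11, 13, 15, 17, 19}

Cosets: 0+H={0,2,4,6,8,10,12,14,16,18}; 1+H={1,3,5,7,9,11,13,15,17,19}


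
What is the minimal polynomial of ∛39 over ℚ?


∛39 satisfies x³ - 39 = 0, irreducible over ℚ (no rational root; 39 is not a perfect cube)

Minimal polynomial: x³ - 39


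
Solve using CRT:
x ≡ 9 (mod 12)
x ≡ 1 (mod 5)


m₁ = 12, m₂ = 5, gcd = 1, so CRT applies. M = m₁·m₂ = 60
Let M₁ = M/m₁ = 5, M₂ = M/m₂ = 12
Find y₁ ≡ M₁⁻¹ (mod m₁): 5⁻¹ ≡ 5 (mod 12)
Find y₂ ≡ M₂⁻¹ (mod m₂): 12⁻¹ ≡ 3 (mod 5)
x = a₁·M₁·y₁ + a₂·M₂·y₂ = 9·5·5 + 1·12·3 = 261
Reduce mod 60: x ≡ 21
Check: 21 mod 12 = 9 ✓, 21 mod 5 = 1 ✓

x ≡ 21 (mod 60)


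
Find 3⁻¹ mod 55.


Use the extended Euclidean algorithm to write 1 = 3·s + 55·t; then s mod 55 is the inverse.
Euclidean algorithm:
  3 = 0·55 + 3
  55 = 18·3 + 1
  3 = 3·1 + 0
gcd(3,55) = 1
Back-substitution gives: 3·(-18) + 55·(1) = 1
So 3⁻¹ ≡ -18 ≡ 37 (mod 55)
Check: 3 × 37 = 111 ≡ 1 (mod 55) ✓

3⁻¹ ≡ 37 (mod 55)


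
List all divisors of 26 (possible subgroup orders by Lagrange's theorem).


Lagrange's theorem: |H| divides |G|
|G| = 26
Divisors of 26: 1, 2, 13, 26

Possible subgroup orders: {1, 2, 13, 26}


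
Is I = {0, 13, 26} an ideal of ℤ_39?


Check ideal conditions for I = {0, 13, 26} in ℤ_39:
(1) I is an additive subgroup? Yes
(2) For r ∈ ℤ_39 and a ∈ I: r·a ∈ I? Yes

Yes, I is an ideal of ℤ_39


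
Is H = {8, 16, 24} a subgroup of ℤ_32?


Subgroup test for H = {8, 16, 24} in (ℤ_32, +):
(1) 0 ∈ H? No
(2) Closure: for all a,b ∈ H, (a+b) mod 32 ∈ H? No  [counterexample: 8 + 24 = 0 ∉ H]
(3) Inverses: for all a ∈ H, -a mod 32 ∈ H? Yes

No, H is not a subgroup of ℤ_32


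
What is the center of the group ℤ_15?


Z(G) = {g ∈ G | gx = xg for all x ∈ G}
ℤ_15 is abelian, so Z(G) = G

Z(ℤ_15) = ℤ_15


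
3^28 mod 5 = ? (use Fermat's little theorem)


Fermat's little theorem: if p is prime and gcd(a,p)=1, then a^(p-1) ≡ 1 (mod p)
p = 5 is prime, gcd(3,5) = 1
Reduce exponent: 28 mod 4 = 0
So 3^28 ≡ 3^0 (mod 5)
3^0 = 1

3^28 ≡ 1 (mod 5)


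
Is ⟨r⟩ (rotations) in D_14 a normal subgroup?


H = ⟨r⟩ (rotations) in D_14
The rotation subgroup ⟨r⟩ has index 2 in D_14, so it is normal

Yes, normal subgroup


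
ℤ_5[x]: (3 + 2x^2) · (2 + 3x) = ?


Expand and collect like terms; reduce coefficients mod 5:
x^0: 3·2 = 6 ≡ 1 (mod 5)
x^1: 3·3 + 0·2 = 9 ≡ 4 (mod 5)
x^2: 0·3 + 2·2 = 4 ≡ 4 (mod 5)
x^3: 2·3 = 6 ≡ 1 (mod 5)
Result: 1 + 4x + 4x^2 + x^3

f · g = 1 + 4x + 4x^2 + x^3


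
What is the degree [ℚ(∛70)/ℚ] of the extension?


∛70 has minimal polynomial x³ - 70 (irreducible over ℚ since 70 is not a perfect cube)

[ℚ(∛70)/ℚ] = 3


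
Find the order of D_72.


|D_n| = 2n (n rotations and n reflections)
|D_72| = 2×72 = 144

|D_72| = 144


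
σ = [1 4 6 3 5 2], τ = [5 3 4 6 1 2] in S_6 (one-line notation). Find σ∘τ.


σ∘τ: apply τ first, then σ
1 →τ 5 →σ 5
2 →τ 3 →σ 6
3 →τ 4 →σ 3
4 →τ 6 →σ 2
5 →τ 1 →σ 1
6 →τ 2 →σ 4

σ∘τ = [5 6 3 2 1 4]


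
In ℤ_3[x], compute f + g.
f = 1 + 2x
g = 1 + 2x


Add coefficients mod 3:
x^0: 1 + 1 = 2 (mod 3)
x^1: 2 + 2 = 1 (mod 3)
Result: 2 + x

f + g = 2 + x


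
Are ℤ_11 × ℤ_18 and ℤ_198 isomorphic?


Comparing ℤ_11 × ℤ_18 and ℤ_198:
gcd(11,18) = 1, so ℤ_11 × ℤ_18 ≅ ℤ_198 (CRT)

Yes, ℤ_11 × ℤ_18 ≅ ℤ_198


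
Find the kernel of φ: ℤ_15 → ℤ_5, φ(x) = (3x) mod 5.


Kernel = preimage of identity
ker(φ) = {x ∈ ℤ_15 : 3x ≡ 0 (mod 5)}. Since 5 | 15, φ is well-defined. The kernel is the cyclic subgroup ⟨5⟩ of ℤ_15 (order 3), i.e. {0, 5, 10}

ker(φ) = {0, 5, 10}


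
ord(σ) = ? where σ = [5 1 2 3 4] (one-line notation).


Cycle decomposition: (1 5 4 3 2)
Cycle lengths: 5
Order = lcm(5) = 5

ord(σ) = 5


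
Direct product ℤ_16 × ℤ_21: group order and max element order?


|ℤ_16 × ℤ_21| = 16 × 21 = 336
Max element order = lcm(16,21) = 336
Cyclic? Yes (gcd=1)

|ℤ_16×ℤ_21| = 336, max element order = 336


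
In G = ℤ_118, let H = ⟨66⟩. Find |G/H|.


|⟨66⟩| = n / gcd(66, 118) = 118 / 2 = 59
H is normal (ℤ_118 is abelian).
|G/H| = |G| / |H| = 118 / 59 = 2

|G/H| = 2


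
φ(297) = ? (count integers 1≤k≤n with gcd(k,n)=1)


Factor n: 297 = 3^3 × 11
φ(n) = n · ∏(1 - 1/p) over distinct primes p | n
φ(297) = 297 · (1 - 1/3) · (1 - 1/11) = 180

φ(297) = 180


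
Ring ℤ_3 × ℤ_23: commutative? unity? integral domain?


Direct product ring; commutative with unity (1,1); but (1,0)·(0,1) = (0,0) gives zero divisors, so not an integral domain
Commutative: Yes
Integral domain: No
Has unity: Yes

ℤ_3 × ℤ_23: Commutative=Yes, Unity=Yes


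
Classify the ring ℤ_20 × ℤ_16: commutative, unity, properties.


Direct product ring; commutative with unity (1,1); but (1,0)·(0,1) = (0,0) gives zero divisors, so not an integral domain
Commutative: Yes
Integral domain: No
Has unity: Yes

ℤ_20 × ℤ_16: Commutative=Yes, Unity=Yes


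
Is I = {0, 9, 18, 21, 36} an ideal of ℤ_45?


Check ideal conditions for I = {0, 9, 18, 21, 36} in ℤ_45:
(1) I is an additive subgroup? No
(2) For r ∈ ℤ_45 and a ∈ I: r·a ∈ I? No  [counterexample: r=2, a=21, r·a mod 45 = 42 ∉ I]

No, I is not an ideal of ℤ_45


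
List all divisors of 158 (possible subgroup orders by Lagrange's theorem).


Lagrange's theorem: |H| divides |G|
|G| = 158
Divisors of 158: 1, 2, 79, 158

Possible subgroup orders: {1, 2, 79, 158}


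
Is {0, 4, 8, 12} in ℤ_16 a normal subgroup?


H = {0, 4, 8, 12} in ℤ_16
ℤ_16 is abelian; every subgroup of an abelian group is normal

Yes, normal subgroup


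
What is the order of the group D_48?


|D_n| = 2n (n rotations and n reflections)
|D_48| = 2×48 = 96

|D_48| = 96


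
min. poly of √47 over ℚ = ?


√47 satisfies x² - 47 = 0, irreducible over ℚ since 47 is squarefree

Minimal polynomial: x² - 47


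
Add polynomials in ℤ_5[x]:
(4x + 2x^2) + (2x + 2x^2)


Add coefficients mod 5:
x^0: 0 + 0 = 0 (mod 5)
x^1: 4 + 2 = 1 (mod 5)
x^2: 2 + 2 = 4 (mod 5)
Result: x + 4x^2

f + g = x + 4x^2


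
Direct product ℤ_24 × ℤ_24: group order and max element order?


|ℤ_24 × ℤ_24| = 24 × 24 = 576
Max element order = lcm(24,24) = 24
Cyclic? No (gcd=24)

|ℤ_24×ℤ_24| = 576, max element order = 24


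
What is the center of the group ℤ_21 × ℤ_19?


Z(G) = {g ∈ G | gx = xg for all x ∈ G}
Direct product of abelian groups is abelian, so Z(G) = G

Z(ℤ_21 × ℤ_19) = ℤ_21 × ℤ_19


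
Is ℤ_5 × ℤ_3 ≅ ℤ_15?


Comparing ℤ_5 × ℤ_3 and ℤ_15:
gcd(5,3) = 1, so ℤ_5 × ℤ_3 ≅ ℤ_15 (CRT)

Yes, ℤ_5 × ℤ_3 ≅ ℤ_15


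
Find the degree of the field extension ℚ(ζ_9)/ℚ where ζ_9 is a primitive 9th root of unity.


[ℚ(ζ_n):ℚ] = deg Φ_n(x) = φ(n). Here φ(9) = 6

[ℚ(ζ_9)/ℚ where ζ_9 is a primitive 9th root of unity] = 6


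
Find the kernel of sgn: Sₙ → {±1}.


Kernel = preimage of identity
ker(sgn) = even permutations = Aₙ

ker(sgn) = Aₙ


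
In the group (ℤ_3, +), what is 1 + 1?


Operation: addition mod 3
1 + 1 = (a + b) mod 3 with a = 1, b = 1

1 + 1 = 2


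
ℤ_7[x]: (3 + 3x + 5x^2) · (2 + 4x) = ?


Expand and collect like terms; reduce coefficients mod 7:
x^0: 3·2 = 6 ≡ 6 (mod 7)
x^1: 3·4 + 3·2 = 18 ≡ 4 (mod 7)
x^2: 3·4 + 5·2 = 22 ≡ 1 (mod 7)
x^3: 5·4 = 20 ≡ 6 (mod 7)
Result: 6 + 4x + x^2 + 6x^3

f · g = 6 + 4x + x^2 + 6x^3


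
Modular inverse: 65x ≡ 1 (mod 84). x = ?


Use the extended Euclidean algorithm to write 1 = 65·s + 84·t; then s mod 84 is the inverse.
Euclidean algorithm:
  65 = 0·84 + 65
  84 = 1·65 + 19
  65 = 3·19 + 8
  19 = 2·8 + 3
  8 = 2·3 + 2
  3 = 1·2 + 1
  2 = 2·1 + 0
gcd(65,84) = 1
Back-substitution gives: 65·(-31) + 84·(24) = 1
So 65⁻¹ ≡ -31 ≡ 53 (mod 84)
Check: 65 × 53 = 3445 ≡ 1 (mod 84) ✓

65⁻¹ ≡ 53 (mod 84)


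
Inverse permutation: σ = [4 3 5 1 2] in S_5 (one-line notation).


To find σ⁻¹, swap domain and range:
σ(1) = 4 → σ⁻¹(4) = 1
σ(2) = 3 → σ⁻¹(3) = 2
σ(3) = 5 → σ⁻¹(5) = 3
σ(4) = 1 → σ⁻¹(1) = 4
σ(5) = 2 → σ⁻¹(2) = 5

σ⁻¹ = [4 5 2 1 3]


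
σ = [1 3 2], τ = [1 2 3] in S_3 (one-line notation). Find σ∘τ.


σ∘τ: apply τ first, then σ
1 →τ 1 →σ 1
2 →τ 2 →σ 3
3 →τ 3 →σ 2

σ∘τ = [1 3 2]


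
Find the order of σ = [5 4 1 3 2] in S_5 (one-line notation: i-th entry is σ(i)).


Cycle decomposition: (1 5 2 4 3)
Cycle lengths: 5
Order = lcm(5) = 5

ord(σ) = 5


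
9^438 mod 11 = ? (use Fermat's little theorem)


Fermat's little theorem: if p is prime and gcd(a,p)=1, then a^(p-1) ≡ 1 (mod p)
p = 11 is prime, gcd(9,11) = 1
Reduce exponent: 438 mod 10 = 8
So 9^438 ≡ 9^8 (mod 11)
9^8 mod 11 = 3

9^438 ≡ 3 (mod 11)


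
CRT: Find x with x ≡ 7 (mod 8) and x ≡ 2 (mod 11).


m₁ = 8, m₂ = 11, gcd = 1, so CRT applies. M = m₁·m₂ = 88
Let M₁ = M/m₁ = 11, M₂ = M/m₂ = 8
Find y₁ ≡ M₁⁻¹ (mod m₁): 11⁻¹ ≡ 3 (mod 8)
Find y₂ ≡ M₂⁻¹ (mod m₂): 8⁻¹ ≡ 7 (mod 11)
x = a₁·M₁·y₁ + a₂·M₂·y₂ = 7·11·3 + 2·8·7 = 343
Reduce mod 88: x ≡ 79
Check: 79 mod 8 = 7 ✓, 79 mod 11 = 2 ✓

x ≡ 79 (mod 88)


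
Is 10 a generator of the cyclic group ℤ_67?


g generates ℤ_n iff gcd(g, n) = 1
gcd(10, 67) = 1
Since gcd = 1, 10 is a generator.

Yes, 10 generates ℤ_67


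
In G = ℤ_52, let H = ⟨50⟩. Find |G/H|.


|⟨50⟩| = n / gcd(50, 52) = 52 / 2 = 26
H is normal (ℤ_52 is abelian).
|G/H| = |G| / |H| = 52 / 26 = 2

|G/H| = 2


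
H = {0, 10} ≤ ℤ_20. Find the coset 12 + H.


12 + H = {12 + h (mod 20) : h ∈ H}
12+0=12, 12+10=2
12 + H = {2, 12} = 2 + H

12 + H = {2, 12}


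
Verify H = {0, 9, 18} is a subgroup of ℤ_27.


Subgroup test for H = {0, 9, 18} in (ℤ_27, +):
(1) 0 ∈ H? Yes
(2) Closure: for all a,b ∈ H, (a+b) mod 27 ∈ H? Yes
(3) Inverses: for all a ∈ H, -a mod 27 ∈ H? Yes

Yes, H is a subgroup of ℤ_27


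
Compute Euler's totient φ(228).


Factor n: 228 = 2^2 × 3 × 19
φ(n) = n · ∏(1 - 1/p) over distinct primes p | n
φ(228) = 228 · (1 - 1/2) · (1 - 1/3) · (1 - 1/19) = 72

φ(228) = 72


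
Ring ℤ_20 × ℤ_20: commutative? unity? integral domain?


Direct product ring; commutative with unity (1,1); but (1,0)·(0,1) = (0,0) gives zero divisors, so not an integral domain
Commutative: Yes
Integral domain: No
Has unity: Yes

ℤ_20 × ℤ_20: Commutative=Yes, Unity=Yes


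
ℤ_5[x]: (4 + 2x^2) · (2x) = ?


Expand and collect like terms; reduce coefficients mod 5:
x^0: 4·0 = 0 ≡ 0 (mod 5)
x^1: 4·2 + 0·0 = 8 ≡ 3 (mod 5)
x^2: 0·2 + 2·0 = 0 ≡ 0 (mod 5)
x^3: 2·2 = 4 ≡ 4 (mod 5)
Result: 3x + 4x^3

f · g = 3x + 4x^3


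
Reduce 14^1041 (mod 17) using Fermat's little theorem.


Fermat's little theorem: if p is prime and gcd(a,p)=1, then a^(p-1) ≡ 1 (mod p)
p = 17 is prime, gcd(14,17) = 1
Reduce exponent: 1041 mod 16 = 1
So 14^1041 ≡ 14^1 (mod 17)
14^1 mod 17 = 14

14^1041 ≡ 14 (mod 17)


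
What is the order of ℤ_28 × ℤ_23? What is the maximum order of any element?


|ℤ_28 × ℤ_23| = 28 × 23 = 644
Max element order = lcm(28,23) = 644
Cyclic? Yes (gcd=1)

|ℤ_28×ℤ_23| = 644, max element order = 644


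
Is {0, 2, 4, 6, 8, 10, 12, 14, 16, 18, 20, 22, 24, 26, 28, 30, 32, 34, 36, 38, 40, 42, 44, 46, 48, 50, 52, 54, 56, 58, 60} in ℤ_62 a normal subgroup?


H = {0, 2, 4, 6, 8, 10, 12, 14, 16, 18, 20, 22, 24, 26, 28, 30, 32, 34, 36, 38, 40, 42, 44, 46, 48, 50, 52, 54, 56, 58, 60} in ℤ_62
ℤ_62 is abelian; every subgroup of an abelian group is normal

Yes, normal subgroup


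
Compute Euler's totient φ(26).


φ(n) = count of k ∈ {1,...,n} with gcd(k,n)=1
Coprimes to 26: {1, 3, 5, 7, 9, 11, 15, 17, 19, 21, 23, 25}
Count: 12

φ(26) = 12


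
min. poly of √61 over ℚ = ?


√61 satisfies x² - 61 = 0, irreducible over ℚ since 61 is squarefree

Minimal polynomial: x² - 61


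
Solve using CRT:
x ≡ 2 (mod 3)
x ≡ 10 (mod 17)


m₁ = 3, m₂ = 17, gcd = 1, so CRT applies. M = m₁·m₂ = 51
Let M₁ = M/m₁ = 17, M₂ = M/m₂ = 3
Find y₁ ≡ M₁⁻¹ (mod m₁): 17⁻¹ ≡ 2 (mod 3)
Find y₂ ≡ M₂⁻¹ (mod m₂): 3⁻¹ ≡ 6 (mod 17)
x = a₁·M₁·y₁ + a₂·M₂·y₂ = 2·17·2 + 10·3·6 = 248
Reduce mod 51: x ≡ 44
Check: 44 mod 3 = 2 ✓, 44 mod 17 = 10 ✓

x ≡ 44 (mod 51)


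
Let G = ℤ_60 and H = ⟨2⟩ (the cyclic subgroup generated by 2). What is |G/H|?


|⟨2⟩| = n / gcd(2, 60) = 60 / 2 = 30
H is normal (ℤ_60 is abelian).
|G/H| = |G| / |H| = 60 / 30 = 2

|G/H| = 2


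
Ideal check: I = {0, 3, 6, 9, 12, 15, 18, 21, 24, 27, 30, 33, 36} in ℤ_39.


Check ideal conditions for I = {0, 3, 6, 9, 12, 15, 18, 21, 24, 27, 30, 33, 36} in ℤ_39:
(1) I is an additive subgroup? Yes
(2) For r ∈ ℤ_39 and a ∈ I: r·a ∈ I? Yes

Yes, I is an ideal of ℤ_39


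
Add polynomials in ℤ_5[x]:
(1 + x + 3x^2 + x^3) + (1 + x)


Add coefficients mod 5:
x^0: 1 + 1 = 2 (mod 5)
x^1: 1 + 1 = 2 (mod 5)
x^2: 3 + 0 = 3 (mod 5)
x^3: 1 + 0 = 1 (mod 5)
Result: 2 + 2x + 3x^2 + x^3

f + g = 2 + 2x + 3x^2 + x^3


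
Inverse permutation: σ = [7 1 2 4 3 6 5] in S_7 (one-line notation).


To find σ⁻¹, swap domain and range:
σ(1) = 7 → σ⁻¹(7) = 1
σ(2) = 1 → σ⁻¹(1) = 2
σ(3) = 2 → σ⁻¹(2) = 3
σ(4) = 4 → σ⁻¹(4) = 4
σ(5) = 3 → σ⁻¹(3) = 5
σ(6) = 6 → σ⁻¹(6) = 6
σ(7) = 5 → σ⁻¹(5) = 7

σ⁻¹ = [2 3 5 4 7 6 1]


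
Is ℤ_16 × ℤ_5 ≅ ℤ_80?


Comparing ℤ_16 × ℤ_5 and ℤ_80:
gcd(16,5) = 1, so ℤ_16 × ℤ_5 ≅ ℤ_80 (CRT)

Yes, ℤ_16 × ℤ_5 ≅ ℤ_80


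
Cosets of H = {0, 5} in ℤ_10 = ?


H = {0, 5}, |H| = 2
Number of cosets = |G|/|H| = 10/2 = 5
0 + H = {0, 5}
1 + H = {1, 6}
2 + H = {2, 7}
3 + H = {3, 8}
4 + H = {4, 9}

Cosets: 0+H={0,5}; 1+H={1,6}; 2+H={2,7}; 3+H={3,8}; 4+H={4,9}


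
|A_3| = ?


|A_n| = n!/2 (even permutations)
|A_3| = 3!/2 = 6/2 = 3

|A_3| = 3


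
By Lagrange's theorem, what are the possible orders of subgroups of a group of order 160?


Lagrange's theorem: |H| divides |G|
|G| = 160
Divisors of 160: 1, 2, 4, 5, 8, 10, 16, 20, 32, 40, 80, 160

Possible subgroup orders: {1, 2, 4, 5, 8, 10, 16, 20, 32, 40, 80, 160}


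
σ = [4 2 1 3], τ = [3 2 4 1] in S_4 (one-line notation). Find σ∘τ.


σ∘τ: apply τ first, then σ
1 →τ 3 →σ 1
2 →τ 2 →σ 2
3 →τ 4 →σ 3
4 →τ 1 →σ 4

σ∘τ = [1 2 3 4]


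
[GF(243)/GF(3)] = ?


GF(243) = GF(3^5), so the extension degree is 5

[GF(243)/GF(3)] = 5


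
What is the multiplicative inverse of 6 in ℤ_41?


Use the extended Euclidean algorithm to write 1 = 6·s + 41·t; then s mod 41 is the inverse.
Euclidean algorithm:
  6 = 0·41 + 6
  41 = 6·6 + 5
  6 = 1·5 + 1
  5 = 5·1 + 0
gcd(6,41) = 1
Back-substitution gives: 6·(7) + 41·(-1) = 1
So 6⁻¹ ≡ 7 ≡ 7 (mod 41)
Check: 6 × 7 = 42 ≡ 1 (mod 41) ✓

6⁻¹ ≡ 7 (mod 41)


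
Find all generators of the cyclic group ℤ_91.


g generates ℤ_n iff gcd(g,n) = 1
Prime factors of 91: 7, 13
Generators are g ∈ {1,...,90} not divisible by any of these primes.
Generators: {1, 2, 3, 4, 5, 6, 8, 9, 10, 11, 12, 15, 16, 17, 18, 19, 20, 22, 23, 24, 25, 27, 29, 30, 31, 32, 33, 34, 36, 37, 38, 40, 41, 43, 44, 45, 46, 47, 48, 50, 51, 53, 54, 55, 57, 58, 59, 60, 61, 62, 64, 66, 67, 68, 69, 71, 72, 73, 74, 75, 76, 79, 80, 81, 82, 83, 85, 86, 87, 88, 89, 90}
Number of generators = φ(91) = 72

Generators of ℤ_91 = {1, 2, 3, 4, 5, 6, 8, 9, 10, 11, 12, 15, 16, 17, 18, 19, 20, 22, 23, 24, 25, 27, 29, 30, 31, 32, 33, 34, 36, 37, 38, 40, 41, 43, 44, 45, 46, 47, 48, 50, 51, 53, 54, 55, 57, 58, 59, 60, 61, 62, 64, 66, 67, 68, 69, 71, 72, 73, 74, 75, 76, 79, 80, 81, 82, 83, 85, 86, 87, 88, 89, 90}


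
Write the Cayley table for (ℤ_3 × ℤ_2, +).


Elements: {(0,0), (0,1), (1,0), (1,1), (2,0), (2,1)}
Operation: componentwise addition mod (3, 2)
Entry (a, b) = ((a₁+b₁) mod 3, (a₂+b₂) mod 2)

Cayley table:
      | (0,0) | (0,1) | (1,0) | (1,1) | (2,0) | (2,1)
(0,0) | (0,0) | (0,1) | (1,0) | (1,1) | (2,0) | (2,1)
(0,1) | (0,1) | (0,0) | (1,1) | (1,0) | (2,1) | (2,0)
(1,0) | (1,0) | (1,1) | (2,0) | (2,1) | (0,0) | (0,1)
(1,1) | (1,1) | (1,0) | (2,1) | (2,0) | (0,1) | (0,0)
(2,0) | (2,0) | (2,1) | (0,0) | (0,1) | (1,0) | (1,1)
(2,1) | (2,1) | (2,0) | (0,1) | (0,0) | (1,1) | (1,0)


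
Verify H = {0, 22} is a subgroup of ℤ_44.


Subgroup test for H = {0, 22} in (ℤ_44, +):
(1) 0 ∈ H? Yes
(2) Closure: for all a,b ∈ H, (a+b) mod 44 ∈ H? Yes
(3) Inverses: for all a ∈ H, -a mod 44 ∈ H? Yes

Yes, H is a subgroup of ℤ_44


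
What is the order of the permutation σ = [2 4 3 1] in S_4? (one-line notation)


Cycle decomposition: (1 2 4)
Cycle lengths: 3
Order = lcm(3) = 3

ord(σ) = 3


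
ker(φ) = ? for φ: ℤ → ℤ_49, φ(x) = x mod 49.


Kernel = preimage of identity
ker(φ) = {x ∈ ℤ : x ≡ 0 (mod 49)} = 49ℤ = {0, ±49, ±98, ...}

ker(φ) = 49ℤ


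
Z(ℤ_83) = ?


Z(G) = {g ∈ G | gx = xg for all x ∈ G}
ℤ_83 is abelian, so Z(G) = G

Z(ℤ_83) = ℤ_83


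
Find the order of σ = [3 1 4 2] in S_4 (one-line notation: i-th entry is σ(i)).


Cycle decomposition: (1 3 4 2)
Cycle lengths: 4
Order = lcm(4) = 4

ord(σ) = 4


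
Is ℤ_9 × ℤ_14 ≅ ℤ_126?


Comparing ℤ_9 × ℤ_14 and ℤ_126:
gcd(9,14) = 1, so ℤ_9 × ℤ_14 ≅ ℤ_126 (CRT)

Yes, ℤ_9 × ℤ_14 ≅ ℤ_126


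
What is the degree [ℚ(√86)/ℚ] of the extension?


√86 has minimal polynomial x² - 86 (irreducible over ℚ since 86 is squarefree)

[ℚ(√86)/ℚ] = 2


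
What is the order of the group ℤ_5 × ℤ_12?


|A × B| = |A| · |B|
|ℤ_5 × ℤ_12| = 5 × 12 = 60

|ℤ_5 × ℤ_12| = 60


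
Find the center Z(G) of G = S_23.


Z(G) = {g ∈ G | gx = xg for all x ∈ G}
S_n is non-abelian for n ≥ 3; Z(S_23) is trivial

Z(S_23) = {e}


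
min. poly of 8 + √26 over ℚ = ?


Let α = 8 + √26. Then α - 8 = √26, so (α - 8)² = 26, giving α² - 16α + 38 = 0. Degree 2 and α ∉ ℚ, so this is the minimal polynomial.

Minimal polynomial: x² - 16x + 38


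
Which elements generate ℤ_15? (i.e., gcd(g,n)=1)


g generates ℤ_n iff gcd(g,n) = 1
Checking each g ∈ {1,...,14}:
gcd(1,15) = 1
gcd(2,15) = 1
gcd(3,15) = 3
gcd(4,15) = 1
gcd(5,15) = 5
gcd(6,15) = 3
gcd(7,15) = 1
gcd(8,15) = 1
gcd(9,15) = 3
gcd(10,15) = 5
gcd(11,15) = 1
gcd(12,15) = 3
gcd(13,15) = 1
gcd(14,15) = 1
Generators: {1, 2, 4, 7, 8, 11, 13, 14}
Number of generators = φ(15) = 8

Generators of ℤ_15 = {1, 2, 4, 7, 8, 11, 13, 14}


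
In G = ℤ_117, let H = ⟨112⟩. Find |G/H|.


|⟨112⟩| = n / gcd(112, 117) = 117 / 1 = 117
H is normal (ℤ_117 is abelian).
|G/H| = |G| / |H| = 117 / 117 = 1

|G/H| = 1


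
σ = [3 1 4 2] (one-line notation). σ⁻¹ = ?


To find σ⁻¹, swap domain and range:
σ(1) = 3 → σ⁻¹(3) = 1
σ(2) = 1 → σ⁻¹(1) = 2
σ(3) = 4 → σ⁻¹(4) = 3
σ(4) = 2 → σ⁻¹(2) = 4

σ⁻¹ = [2 4 1 3]


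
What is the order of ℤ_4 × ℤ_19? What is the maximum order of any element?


|ℤ_4 × ℤ_19| = 4 × 19 = 76
Max element order = lcm(4,19) = 76
Cyclic? Yes (gcd=1)

|ℤ_4×ℤ_19| = 76, max element order = 76


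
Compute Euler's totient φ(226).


Factor n: 226 = 2 × 113
φ(n) = n · ∏(1 - 1/p) over distinct primes p | n
φ(226) = 226 · (1 - 1/2) · (1 - 1/113) = 112

φ(226) = 112


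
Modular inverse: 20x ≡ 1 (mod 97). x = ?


Use the extended Euclidean algorithm to write 1 = 20·s + 97·t; then s mod 97 is the inverse.
Euclidean algorithm:
  20 = 0·97 + 20
  97 = 4·20 + 17
  20 = 1·17 + 3
  17 = 5·3 + 2
  3 = 1·2 + 1
  2 = 2·1 + 0
gcd(20,97) = 1
Back-substitution gives: 20·(34) + 97·(-7) = 1
So 20⁻¹ ≡ 34 ≡ 34 (mod 97)
Check: 20 × 34 = 680 ≡ 1 (mod 97) ✓

20⁻¹ ≡ 34 (mod 97)


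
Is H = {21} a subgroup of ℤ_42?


Subgroup test for H = {21} in (ℤ_42, +):
(1) 0 ∈ H? No
(2) Closure: for all a,b ∈ H, (a+b) mod 42 ∈ H? No  [counterexample: 21 + 21 = 0 ∉ H]
(3) Inverses: for all a ∈ H, -a mod 42 ∈ H? Yes

No, H is not a subgroup of ℤ_42


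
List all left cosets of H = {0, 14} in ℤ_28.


H = {0, 14}, |H| = 2
Number of cosets = |G|/|H| = 28/2 = 14
0 + H = {0, 14}
1 + H = {1, 15}
2 + H = {2, 16}
3 + H = {3, 17}
4 + H = {4, 18}
5 + H = {5, 19}
6 + H = {6, 20}
7 + H = {7, 21}
8 + H = {8, 22}
9 + H = {9, 23}
10 + H = {10, 24}
11 + H = {11, 25}
12 + H = {12, 26}
13 + H = {13, 27}

Cosets: 0+H={0,14}; 1+H={1,15}; 2+H={2,16}; 3+H={3,17}; 4+H={4,18}; 5+H={5,19}; 6+H={6,20}; 7+H={7,21}; 8+H={8,22}; 9+H={9,23}; 10+H={10,24}; 11+H={11,25}; 12+H={12,26}; 13+H={13,27}


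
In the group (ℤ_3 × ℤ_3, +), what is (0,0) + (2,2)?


Operation: componentwise addition mod (3, 3)
(0,0) + (2,2) = ((a₁+b₁) mod 3, (a₂+b₂) mod 3) with a = (0,0), b = (2,2)

(0,0) + (2,2) = (2,2)


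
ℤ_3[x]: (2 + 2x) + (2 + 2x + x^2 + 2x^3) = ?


Add coefficients mod 3:
x^0: 2 + 2 = 1 (mod 3)
x^1: 2 + 2 = 1 (mod 3)
x^2: 0 + 1 = 1 (mod 3)
x^3: 0 + 2 = 2 (mod 3)
Result: 1 + x + x^2 + 2x^3

f + g = 1 + x + x^2 + 2x^3


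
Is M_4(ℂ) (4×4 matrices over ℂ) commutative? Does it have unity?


Matrix multiplication is non-commutative for n ≥ 2; the identity matrix I is the unity; singular matrices give zero divisors, so not an integral domain
Commutative: No
Integral domain: No
Has unity: Yes

M_4(ℂ) (4×4 matrices over ℂ): Commutative=No, Unity=Yes
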